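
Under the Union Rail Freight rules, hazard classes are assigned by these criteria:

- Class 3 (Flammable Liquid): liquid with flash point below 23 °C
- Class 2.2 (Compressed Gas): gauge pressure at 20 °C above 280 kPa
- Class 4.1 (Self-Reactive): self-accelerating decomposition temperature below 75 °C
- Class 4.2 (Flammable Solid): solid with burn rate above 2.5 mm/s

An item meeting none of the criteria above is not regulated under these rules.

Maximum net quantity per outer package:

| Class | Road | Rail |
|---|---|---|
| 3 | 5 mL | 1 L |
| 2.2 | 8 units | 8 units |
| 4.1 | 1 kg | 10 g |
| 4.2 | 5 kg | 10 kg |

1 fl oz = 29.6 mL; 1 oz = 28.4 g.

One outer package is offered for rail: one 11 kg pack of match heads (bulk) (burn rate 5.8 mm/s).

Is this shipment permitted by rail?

No

With burn rate 5.8 mm/s (> 2.5 mm/s), the match heads (bulk) fall in Class 4.2.
Class 4.2 quantity: 11 kg.
11 kg exceeds the rail limit of 10 kg for Class 4.2.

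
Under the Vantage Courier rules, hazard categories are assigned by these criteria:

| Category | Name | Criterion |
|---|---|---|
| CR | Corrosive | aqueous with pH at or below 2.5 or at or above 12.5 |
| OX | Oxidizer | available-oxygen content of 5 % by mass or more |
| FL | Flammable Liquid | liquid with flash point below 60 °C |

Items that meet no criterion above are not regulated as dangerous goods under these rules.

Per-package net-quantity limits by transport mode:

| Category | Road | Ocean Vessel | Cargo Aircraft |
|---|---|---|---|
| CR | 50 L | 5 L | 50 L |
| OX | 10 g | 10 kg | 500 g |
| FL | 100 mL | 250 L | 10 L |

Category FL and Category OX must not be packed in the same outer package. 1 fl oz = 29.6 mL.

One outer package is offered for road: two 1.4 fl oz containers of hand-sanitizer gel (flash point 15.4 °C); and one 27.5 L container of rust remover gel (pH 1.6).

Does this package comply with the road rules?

Hand-sanitizer gel: flash point 15.4 °C < 60 °C → Category FL (Flammable Liquid).
With pH 1.6 (≤ 2.5), the rust remover gel falls in Category CR.
Category FL quantity: two 1.4 fl oz containers = 82.88 mL.
That is within the Category FL road limit of 100 mL.
Category CR quantity: 27.5 L.
That is within the Category CR road limit of 50 L.
The segregation rule (Category FL with Category OX) does not apply to Category FL with Category CR.
Every hazard category is within its road limit and no segregation rule is violated.

Yes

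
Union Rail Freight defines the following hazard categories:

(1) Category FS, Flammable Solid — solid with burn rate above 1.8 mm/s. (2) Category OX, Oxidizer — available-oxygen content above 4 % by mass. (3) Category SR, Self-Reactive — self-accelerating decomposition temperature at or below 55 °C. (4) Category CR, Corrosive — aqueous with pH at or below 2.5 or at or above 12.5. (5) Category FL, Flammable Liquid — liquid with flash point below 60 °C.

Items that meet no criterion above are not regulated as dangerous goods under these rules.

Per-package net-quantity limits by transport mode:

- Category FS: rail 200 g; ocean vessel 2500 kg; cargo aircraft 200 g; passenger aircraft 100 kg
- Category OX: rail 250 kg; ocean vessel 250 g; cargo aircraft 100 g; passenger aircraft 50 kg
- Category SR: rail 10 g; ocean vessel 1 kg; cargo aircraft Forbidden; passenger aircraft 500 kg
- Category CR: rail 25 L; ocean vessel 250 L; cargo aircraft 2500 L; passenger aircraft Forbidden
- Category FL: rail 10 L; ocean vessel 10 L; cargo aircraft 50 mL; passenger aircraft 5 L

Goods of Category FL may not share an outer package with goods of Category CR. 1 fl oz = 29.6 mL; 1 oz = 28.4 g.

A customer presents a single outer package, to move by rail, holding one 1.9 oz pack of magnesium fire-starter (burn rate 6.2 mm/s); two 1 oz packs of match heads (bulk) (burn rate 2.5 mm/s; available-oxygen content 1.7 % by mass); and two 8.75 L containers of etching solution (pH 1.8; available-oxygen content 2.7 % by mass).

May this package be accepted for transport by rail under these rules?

Yes

With burn rate 6.2 mm/s (> 1.8 mm/s), the magnesium fire-starter falls in Category FS.
Match heads (bulk): burn rate 2.5 mm/s > 1.8 mm/s → Category FS (Flammable Solid).
pH 1.8 meets the Category CR criterion (Corrosive), so the etching solution is Category CR.
Total Category FS: (one 1.9 oz pack = 53.96 g) + (two 1 oz packs = 56.8 g) = 110.76 g.
110.76 g ≤ 200 g (rail limit, Category FS) — within limit.
Category CR quantity: two 8.75 L containers = 17.5 L.
17.5 L is within the rail limit of 25 L for Category CR.
The segregation rule (Category FL with Category CR) does not apply to Category FS with Category CR.
Every hazard category is within its rail limit and no segregation rule is violated.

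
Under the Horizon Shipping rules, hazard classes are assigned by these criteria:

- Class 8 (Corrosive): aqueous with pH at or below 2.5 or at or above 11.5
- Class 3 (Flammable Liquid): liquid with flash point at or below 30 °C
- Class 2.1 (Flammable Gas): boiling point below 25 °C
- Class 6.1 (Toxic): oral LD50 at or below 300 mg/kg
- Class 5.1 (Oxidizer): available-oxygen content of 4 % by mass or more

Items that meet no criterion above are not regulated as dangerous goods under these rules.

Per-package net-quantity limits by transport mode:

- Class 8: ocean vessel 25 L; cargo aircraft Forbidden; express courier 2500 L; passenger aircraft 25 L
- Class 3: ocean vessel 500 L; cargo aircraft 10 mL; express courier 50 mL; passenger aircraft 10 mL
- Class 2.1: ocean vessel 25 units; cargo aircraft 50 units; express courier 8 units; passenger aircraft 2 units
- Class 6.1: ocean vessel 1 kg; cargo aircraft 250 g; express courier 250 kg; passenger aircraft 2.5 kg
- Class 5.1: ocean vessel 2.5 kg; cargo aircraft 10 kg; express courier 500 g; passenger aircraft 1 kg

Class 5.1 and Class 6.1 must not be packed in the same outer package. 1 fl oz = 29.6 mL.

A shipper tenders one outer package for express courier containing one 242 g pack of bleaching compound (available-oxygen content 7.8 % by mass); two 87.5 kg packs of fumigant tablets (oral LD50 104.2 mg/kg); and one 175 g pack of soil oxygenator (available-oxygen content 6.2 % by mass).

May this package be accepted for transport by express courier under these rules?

With available-oxygen content 7.8 % by mass (≥ 4 % by mass), the bleaching compound falls in Class 5.1.
Oral LD50 104.2 mg/kg meets the Class 6.1 criterion (Toxic), so the fumigant tablets are Class 6.1.
With available-oxygen content 6.2 % by mass (≥ 4 % by mass), the soil oxygenator falls in Class 5.1.
Total Class 5.1: 242 g + 175 g = 417 g.
That is within the Class 5.1 express courier limit of 500 g.
Class 6.1 quantity: two 87.5 kg packs = 175 kg.
175 kg ≤ 250 kg (express courier limit, Class 6.1) — within limit.
Class 5.1 and Class 6.1 may not share an outer package.

No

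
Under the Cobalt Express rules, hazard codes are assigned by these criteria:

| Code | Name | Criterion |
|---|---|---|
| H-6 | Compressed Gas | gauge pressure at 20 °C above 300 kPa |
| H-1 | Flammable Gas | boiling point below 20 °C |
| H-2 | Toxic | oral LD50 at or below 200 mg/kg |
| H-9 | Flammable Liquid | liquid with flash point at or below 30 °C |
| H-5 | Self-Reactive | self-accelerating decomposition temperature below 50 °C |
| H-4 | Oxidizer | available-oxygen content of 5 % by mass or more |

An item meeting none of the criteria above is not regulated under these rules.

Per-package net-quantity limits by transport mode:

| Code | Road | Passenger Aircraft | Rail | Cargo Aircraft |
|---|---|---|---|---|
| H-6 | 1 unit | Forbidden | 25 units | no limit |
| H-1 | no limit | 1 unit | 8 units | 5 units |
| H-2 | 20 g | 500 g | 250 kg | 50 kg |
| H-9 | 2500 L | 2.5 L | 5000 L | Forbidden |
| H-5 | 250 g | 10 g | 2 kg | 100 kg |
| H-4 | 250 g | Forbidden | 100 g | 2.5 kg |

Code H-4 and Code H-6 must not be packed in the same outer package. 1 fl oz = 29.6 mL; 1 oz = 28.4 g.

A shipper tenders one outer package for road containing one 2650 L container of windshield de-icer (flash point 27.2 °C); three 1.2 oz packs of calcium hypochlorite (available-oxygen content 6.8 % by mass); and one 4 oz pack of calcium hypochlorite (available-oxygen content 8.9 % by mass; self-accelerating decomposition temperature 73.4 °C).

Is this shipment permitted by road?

With flash point 27.2 °C (≤ 30 °C), the windshield de-icer falls in Code H-9.
Calcium hypochlorite: available-oxygen content 6.8 % by mass ≥ 5 % by mass → Code H-4 (Oxidizer).
The calcium hypochlorite has available-oxygen content 8.9 % by mass, which is ≥ 5 % by mass, so it is Code H-4 (Oxidizer).
Total Code H-4: (three 1.2 oz packs = 102.24 g) + (one 4 oz pack = 113.6 g) = 215.84 g.
215.84 g is within the road limit of 250 g for Code H-4.
Code H-9 quantity: 2650 L.
2650 L exceeds the road limit of 2500 L for Code H-9.
The segregation rule (Code H-4 with Code H-6) does not apply to Code H-4 with Code H-9.

No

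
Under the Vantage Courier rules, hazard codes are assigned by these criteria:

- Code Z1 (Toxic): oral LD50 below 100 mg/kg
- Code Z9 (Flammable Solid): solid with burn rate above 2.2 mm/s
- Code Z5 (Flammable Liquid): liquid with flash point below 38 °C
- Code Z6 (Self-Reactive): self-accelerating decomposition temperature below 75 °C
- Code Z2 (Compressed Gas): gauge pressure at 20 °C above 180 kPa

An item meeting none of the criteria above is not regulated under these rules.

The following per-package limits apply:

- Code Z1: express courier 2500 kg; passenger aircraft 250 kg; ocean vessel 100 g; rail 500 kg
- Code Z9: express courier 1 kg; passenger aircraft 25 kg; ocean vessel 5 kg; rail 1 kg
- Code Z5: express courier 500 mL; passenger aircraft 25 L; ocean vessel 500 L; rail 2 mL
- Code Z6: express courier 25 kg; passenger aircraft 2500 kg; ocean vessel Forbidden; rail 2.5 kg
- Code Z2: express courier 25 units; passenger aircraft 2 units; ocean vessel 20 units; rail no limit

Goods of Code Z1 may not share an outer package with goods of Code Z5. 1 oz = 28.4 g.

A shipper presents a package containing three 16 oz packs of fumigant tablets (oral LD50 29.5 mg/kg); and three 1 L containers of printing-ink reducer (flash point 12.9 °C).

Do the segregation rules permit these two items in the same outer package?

No

Oral LD50 29.5 mg/kg meets the Code Z1 criterion (Toxic), so the fumigant tablets are Code Z1.
Printing-ink reducer: flash point 12.9 °C < 38 °C → Code Z5 (Flammable Liquid).
Code Z1 and Code Z5 may not share an outer package.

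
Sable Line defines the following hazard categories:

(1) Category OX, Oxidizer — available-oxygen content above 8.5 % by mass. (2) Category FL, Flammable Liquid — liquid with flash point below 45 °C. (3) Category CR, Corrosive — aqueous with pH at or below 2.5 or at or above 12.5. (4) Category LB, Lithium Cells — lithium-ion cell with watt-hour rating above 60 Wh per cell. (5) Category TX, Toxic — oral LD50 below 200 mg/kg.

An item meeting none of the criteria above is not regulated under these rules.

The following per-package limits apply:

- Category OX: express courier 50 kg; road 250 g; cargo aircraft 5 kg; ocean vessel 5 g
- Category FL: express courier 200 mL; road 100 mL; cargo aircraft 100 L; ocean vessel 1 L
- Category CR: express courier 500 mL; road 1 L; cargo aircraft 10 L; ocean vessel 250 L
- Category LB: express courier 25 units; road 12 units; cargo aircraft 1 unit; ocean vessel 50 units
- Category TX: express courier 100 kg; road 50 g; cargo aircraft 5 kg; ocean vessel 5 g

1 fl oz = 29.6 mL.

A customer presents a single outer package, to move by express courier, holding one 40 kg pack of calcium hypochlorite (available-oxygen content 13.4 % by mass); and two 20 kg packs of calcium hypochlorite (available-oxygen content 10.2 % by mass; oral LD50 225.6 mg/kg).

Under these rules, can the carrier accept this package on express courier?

No

The calcium hypochlorite has available-oxygen content 13.4 % by mass, which is > 8.5 % by mass, so it is Category OX (Oxidizer).
Calcium hypochlorite: available-oxygen content 10.2 % by mass > 8.5 % by mass → Category OX (Oxidizer).
Total Category OX: 40 kg + (two 20 kg packs = 40 kg) = 80 kg.
80 kg > 50 kg (express courier limit, Category OX) — over the limit.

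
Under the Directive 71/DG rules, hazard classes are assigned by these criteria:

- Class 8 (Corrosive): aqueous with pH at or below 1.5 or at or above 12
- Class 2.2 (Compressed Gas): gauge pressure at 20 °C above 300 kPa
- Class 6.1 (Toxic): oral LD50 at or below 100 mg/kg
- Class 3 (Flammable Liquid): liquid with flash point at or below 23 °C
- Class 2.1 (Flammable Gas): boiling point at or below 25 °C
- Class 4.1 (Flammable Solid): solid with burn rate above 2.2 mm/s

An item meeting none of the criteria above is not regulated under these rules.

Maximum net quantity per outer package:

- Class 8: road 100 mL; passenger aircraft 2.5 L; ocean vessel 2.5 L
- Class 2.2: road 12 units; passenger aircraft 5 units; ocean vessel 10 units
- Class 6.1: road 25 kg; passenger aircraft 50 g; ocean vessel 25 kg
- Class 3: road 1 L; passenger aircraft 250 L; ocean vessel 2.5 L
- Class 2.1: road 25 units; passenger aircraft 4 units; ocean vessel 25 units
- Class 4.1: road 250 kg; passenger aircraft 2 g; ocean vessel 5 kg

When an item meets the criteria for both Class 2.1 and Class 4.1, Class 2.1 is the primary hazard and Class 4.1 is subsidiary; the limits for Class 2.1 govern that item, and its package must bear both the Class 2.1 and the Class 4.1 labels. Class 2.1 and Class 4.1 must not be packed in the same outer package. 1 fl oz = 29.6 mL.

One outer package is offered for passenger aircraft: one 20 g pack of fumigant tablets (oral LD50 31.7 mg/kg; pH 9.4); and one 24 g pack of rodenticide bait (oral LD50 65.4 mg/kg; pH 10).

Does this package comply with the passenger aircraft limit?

Yes

With oral LD50 31.7 mg/kg (≤ 100 mg/kg), the fumigant tablets fall in Class 6.1.
Oral LD50 65.4 mg/kg meets the Class 6.1 criterion (Toxic), so the rodenticide bait is Class 6.1.
Class 6.1 net quantity: 20 g + 24 g = 44 g.
44 g is within the passenger aircraft limit of 50 g for Class 6.1.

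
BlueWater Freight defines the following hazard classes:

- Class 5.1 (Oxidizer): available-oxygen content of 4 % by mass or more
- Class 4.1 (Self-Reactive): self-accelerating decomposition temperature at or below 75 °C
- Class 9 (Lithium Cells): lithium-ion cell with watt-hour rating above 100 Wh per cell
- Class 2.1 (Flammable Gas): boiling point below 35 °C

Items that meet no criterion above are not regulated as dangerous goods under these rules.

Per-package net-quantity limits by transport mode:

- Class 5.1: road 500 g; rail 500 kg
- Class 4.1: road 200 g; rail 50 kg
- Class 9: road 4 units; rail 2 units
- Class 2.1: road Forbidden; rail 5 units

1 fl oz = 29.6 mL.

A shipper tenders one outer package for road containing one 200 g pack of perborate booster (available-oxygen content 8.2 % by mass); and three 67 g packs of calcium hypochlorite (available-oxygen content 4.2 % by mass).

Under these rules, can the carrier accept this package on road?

Yes

Perborate booster: available-oxygen content 8.2 % by mass ≥ 4 % by mass → Class 5.1 (Oxidizer).
The calcium hypochlorite has available-oxygen content 4.2 % by mass, which is ≥ 4 % by mass, so it is Class 5.1 (Oxidizer).
Class 5.1 net quantity: 200 g + (three 67 g packs = 201 g) = 401 g.
That is within the Class 5.1 road limit of 500 g.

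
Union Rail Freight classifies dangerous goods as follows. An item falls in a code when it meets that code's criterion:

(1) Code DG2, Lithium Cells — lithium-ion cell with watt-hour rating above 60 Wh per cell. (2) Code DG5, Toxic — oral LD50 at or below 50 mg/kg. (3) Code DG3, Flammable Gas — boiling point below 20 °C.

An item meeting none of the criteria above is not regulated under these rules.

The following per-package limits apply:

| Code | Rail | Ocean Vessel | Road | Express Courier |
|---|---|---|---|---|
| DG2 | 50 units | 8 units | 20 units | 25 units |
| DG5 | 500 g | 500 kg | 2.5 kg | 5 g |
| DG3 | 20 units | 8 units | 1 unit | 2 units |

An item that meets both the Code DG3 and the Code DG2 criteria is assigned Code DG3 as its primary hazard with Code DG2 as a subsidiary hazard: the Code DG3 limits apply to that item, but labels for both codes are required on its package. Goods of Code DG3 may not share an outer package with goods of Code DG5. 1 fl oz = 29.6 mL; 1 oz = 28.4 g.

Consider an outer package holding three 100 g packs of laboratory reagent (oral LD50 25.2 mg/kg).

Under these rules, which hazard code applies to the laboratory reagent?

With oral LD50 25.2 mg/kg (≤ 50 mg/kg), the laboratory reagent falls in Code DG5.

Code DG5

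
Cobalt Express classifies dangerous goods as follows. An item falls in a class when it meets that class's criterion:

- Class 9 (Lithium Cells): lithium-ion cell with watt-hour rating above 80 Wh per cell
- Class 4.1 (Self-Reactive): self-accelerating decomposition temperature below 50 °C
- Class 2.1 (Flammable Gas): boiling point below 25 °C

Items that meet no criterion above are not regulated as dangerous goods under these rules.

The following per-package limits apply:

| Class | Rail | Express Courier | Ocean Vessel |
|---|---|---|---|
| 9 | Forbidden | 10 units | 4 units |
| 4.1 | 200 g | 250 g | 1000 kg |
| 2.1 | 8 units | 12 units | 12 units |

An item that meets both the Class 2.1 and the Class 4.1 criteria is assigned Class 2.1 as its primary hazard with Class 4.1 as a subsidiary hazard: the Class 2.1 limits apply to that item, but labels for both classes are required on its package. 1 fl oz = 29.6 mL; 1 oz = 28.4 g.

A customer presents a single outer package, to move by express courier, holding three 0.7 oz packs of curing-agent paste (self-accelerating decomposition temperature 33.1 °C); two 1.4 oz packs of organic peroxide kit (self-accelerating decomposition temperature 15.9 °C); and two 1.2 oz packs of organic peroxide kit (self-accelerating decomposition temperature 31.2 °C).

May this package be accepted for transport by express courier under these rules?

Yes

With self-accelerating decomposition temperature 33.1 °C (< 50 °C), the curing-agent paste falls in Class 4.1.
Organic peroxide kit: self-accelerating decomposition temperature 15.9 °C < 50 °C → Class 4.1 (Self-Reactive).
The organic peroxide kit has self-accelerating decomposition temperature 31.2 °C, which is < 50 °C, so it is Class 4.1 (Self-Reactive).
Total Class 4.1: (three 0.7 oz packs = 59.64 g) + (two 1.4 oz packs = 79.52 g) + (two 1.2 oz packs = 68.16 g) = 207.32 g.
207.32 g is within the express courier limit of 250 g for Class 4.1.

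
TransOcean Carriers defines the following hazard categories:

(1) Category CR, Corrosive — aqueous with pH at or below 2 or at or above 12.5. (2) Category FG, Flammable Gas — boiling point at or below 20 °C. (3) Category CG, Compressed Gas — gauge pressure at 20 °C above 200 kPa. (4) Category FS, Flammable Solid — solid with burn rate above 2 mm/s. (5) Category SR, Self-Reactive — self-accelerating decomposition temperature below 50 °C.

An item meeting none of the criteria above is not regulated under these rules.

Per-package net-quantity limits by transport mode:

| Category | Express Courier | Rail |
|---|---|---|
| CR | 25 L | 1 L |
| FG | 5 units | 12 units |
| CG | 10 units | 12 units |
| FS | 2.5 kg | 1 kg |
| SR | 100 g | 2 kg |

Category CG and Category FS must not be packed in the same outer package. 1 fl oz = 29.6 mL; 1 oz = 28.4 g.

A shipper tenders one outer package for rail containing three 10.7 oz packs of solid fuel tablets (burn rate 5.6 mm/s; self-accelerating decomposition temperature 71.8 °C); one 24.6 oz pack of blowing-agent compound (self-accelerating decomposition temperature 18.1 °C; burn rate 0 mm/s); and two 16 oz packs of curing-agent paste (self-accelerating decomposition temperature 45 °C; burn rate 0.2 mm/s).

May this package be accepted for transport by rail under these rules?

Yes

Burn rate 5.6 mm/s meets the Category FS criterion (Flammable Solid), so the solid fuel tablets are Category FS.
Self-accelerating decomposition temperature 18.1 °C meets the Category SR criterion (Self-Reactive), so the blowing-agent compound is Category SR.
The curing-agent paste has self-accelerating decomposition temperature 45 °C, which is < 50 °C, so it is Category SR (Self-Reactive).
Total Category SR: (one 24.6 oz pack = 698.64 g) + (two 16 oz packs = 908.8 g) = 1607.44 g.
1607.44 g is within the rail limit of 2 kg for Category SR.
Category FS quantity: three 10.7 oz packs = 911.64 g.
911.64 g ≤ 1 kg (rail limit, Category FS) — within limit.
The segregation rule (Category CG with Category FS) does not apply to Category SR with Category FS.
Every hazard category is within its rail limit and no segregation rule is violated.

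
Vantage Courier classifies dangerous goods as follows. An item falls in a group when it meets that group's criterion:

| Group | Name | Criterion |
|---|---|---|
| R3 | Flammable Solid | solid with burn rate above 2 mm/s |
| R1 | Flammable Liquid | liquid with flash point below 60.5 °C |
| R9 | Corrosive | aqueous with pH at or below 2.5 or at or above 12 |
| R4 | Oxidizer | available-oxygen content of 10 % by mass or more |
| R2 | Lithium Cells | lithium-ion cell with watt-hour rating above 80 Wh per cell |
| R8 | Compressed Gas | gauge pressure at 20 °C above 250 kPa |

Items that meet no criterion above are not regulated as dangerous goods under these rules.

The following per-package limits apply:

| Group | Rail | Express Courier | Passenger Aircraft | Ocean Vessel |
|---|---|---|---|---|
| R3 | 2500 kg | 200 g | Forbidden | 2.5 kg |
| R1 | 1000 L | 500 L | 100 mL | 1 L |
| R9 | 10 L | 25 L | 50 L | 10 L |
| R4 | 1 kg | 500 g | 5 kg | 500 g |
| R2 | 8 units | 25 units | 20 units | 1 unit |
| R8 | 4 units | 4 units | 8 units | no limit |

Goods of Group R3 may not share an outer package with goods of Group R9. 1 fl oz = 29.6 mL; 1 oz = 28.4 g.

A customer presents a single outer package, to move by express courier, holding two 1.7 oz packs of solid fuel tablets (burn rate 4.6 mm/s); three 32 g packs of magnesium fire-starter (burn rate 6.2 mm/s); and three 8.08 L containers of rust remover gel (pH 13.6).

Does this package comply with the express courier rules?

No

The solid fuel tablets have burn rate 4.6 mm/s, which is > 2 mm/s, so they are Group R3 (Flammable Solid).
The magnesium fire-starter has burn rate 6.2 mm/s, which is > 2 mm/s, so it is Group R3 (Flammable Solid).
The rust remover gel has pH 13.6, which is ≥ 12, so it is Group R9 (Corrosive).
Group R3 net quantity: (two 1.7 oz packs = 96.56 g) + (three 32 g packs = 96 g) = 192.56 g.
192.56 g is within the express courier limit of 200 g for Group R3.
Group R9 quantity: three 8.08 L containers = 24.24 L.
24.24 L ≤ 25 L (express courier limit, Group R9) — within limit.
Group R3 and Group R9 may not share an outer package.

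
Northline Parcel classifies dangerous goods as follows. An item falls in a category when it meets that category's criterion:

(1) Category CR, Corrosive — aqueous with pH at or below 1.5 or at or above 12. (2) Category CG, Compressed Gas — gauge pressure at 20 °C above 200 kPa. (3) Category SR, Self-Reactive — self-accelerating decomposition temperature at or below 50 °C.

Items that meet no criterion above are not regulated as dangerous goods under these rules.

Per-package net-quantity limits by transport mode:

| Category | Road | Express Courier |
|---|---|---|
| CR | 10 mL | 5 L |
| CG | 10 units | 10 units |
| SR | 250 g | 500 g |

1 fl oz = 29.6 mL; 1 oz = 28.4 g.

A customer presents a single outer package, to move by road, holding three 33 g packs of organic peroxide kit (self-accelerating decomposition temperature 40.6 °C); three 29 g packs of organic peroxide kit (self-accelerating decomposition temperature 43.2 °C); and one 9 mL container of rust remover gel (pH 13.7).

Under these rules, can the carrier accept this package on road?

With self-accelerating decomposition temperature 40.6 °C (≤ 50 °C), the organic peroxide kit falls in Category SR.
Self-accelerating decomposition temperature 43.2 °C meets the Category SR criterion (Self-Reactive), so the organic peroxide kit is Category SR.
The rust remover gel has pH 13.7, which is ≥ 12, so it is Category CR (Corrosive).
Total Category SR: (three 33 g packs = 99 g) + (three 29 g packs = 87 g) = 186 g.
186 g is within the road limit of 250 g for Category SR.
Category CR quantity: 9 mL.
9 mL ≤ 10 mL (road limit, Category CR) — within limit.
Every hazard category is within its road limit and no segregation rule is violated.

Yes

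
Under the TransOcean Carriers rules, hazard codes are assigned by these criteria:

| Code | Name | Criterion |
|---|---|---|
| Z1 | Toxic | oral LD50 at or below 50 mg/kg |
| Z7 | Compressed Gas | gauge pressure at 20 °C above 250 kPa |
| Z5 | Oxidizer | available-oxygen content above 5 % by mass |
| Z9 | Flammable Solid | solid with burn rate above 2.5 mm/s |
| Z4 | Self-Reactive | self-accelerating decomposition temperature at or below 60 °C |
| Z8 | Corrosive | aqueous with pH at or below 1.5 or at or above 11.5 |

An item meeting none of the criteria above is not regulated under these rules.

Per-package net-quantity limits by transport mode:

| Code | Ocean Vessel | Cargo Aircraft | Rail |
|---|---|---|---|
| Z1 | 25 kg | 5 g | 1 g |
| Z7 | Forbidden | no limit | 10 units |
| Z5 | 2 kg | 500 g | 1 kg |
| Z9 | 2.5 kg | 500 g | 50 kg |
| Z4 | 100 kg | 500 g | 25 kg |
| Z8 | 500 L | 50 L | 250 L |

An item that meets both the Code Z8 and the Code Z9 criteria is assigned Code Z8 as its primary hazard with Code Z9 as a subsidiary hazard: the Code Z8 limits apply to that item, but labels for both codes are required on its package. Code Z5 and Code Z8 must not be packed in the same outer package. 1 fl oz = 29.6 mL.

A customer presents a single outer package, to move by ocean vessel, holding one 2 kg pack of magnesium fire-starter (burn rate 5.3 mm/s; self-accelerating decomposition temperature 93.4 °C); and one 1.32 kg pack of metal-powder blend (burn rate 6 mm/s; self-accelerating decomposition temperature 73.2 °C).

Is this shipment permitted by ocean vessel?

Magnesium fire-starter: burn rate 5.3 mm/s > 2.5 mm/s → Code Z9 (Flammable Solid).
Burn rate 6 mm/s meets the Code Z9 criterion (Flammable Solid), so the metal-powder blend is Code Z9.
Total Code Z9: 2 kg + 1.32 kg = 3.32 kg.
3.32 kg > 2.5 kg (ocean vessel limit, Code Z9) — over the limit.

No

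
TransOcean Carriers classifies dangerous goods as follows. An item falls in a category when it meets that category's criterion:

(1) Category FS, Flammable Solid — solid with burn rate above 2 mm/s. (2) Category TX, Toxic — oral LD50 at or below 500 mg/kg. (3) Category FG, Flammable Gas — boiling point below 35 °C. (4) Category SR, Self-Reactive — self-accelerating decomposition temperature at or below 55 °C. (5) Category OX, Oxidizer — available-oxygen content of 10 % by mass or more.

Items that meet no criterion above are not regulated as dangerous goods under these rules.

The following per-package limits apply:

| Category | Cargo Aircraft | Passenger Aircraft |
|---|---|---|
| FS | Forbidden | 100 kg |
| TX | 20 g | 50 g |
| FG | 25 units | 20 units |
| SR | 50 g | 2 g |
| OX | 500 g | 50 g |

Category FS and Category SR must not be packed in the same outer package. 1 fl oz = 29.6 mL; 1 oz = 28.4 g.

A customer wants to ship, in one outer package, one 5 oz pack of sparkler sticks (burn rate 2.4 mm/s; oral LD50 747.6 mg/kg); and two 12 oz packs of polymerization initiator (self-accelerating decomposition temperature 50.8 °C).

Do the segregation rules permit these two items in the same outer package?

Burn rate 2.4 mm/s meets the Category FS criterion (Flammable Solid), so the sparkler sticks are Category FS.
With self-accelerating decomposition temperature 50.8 °C (≤ 55 °C), the polymerization initiator falls in Category SR.
Category FS and Category SR may not share an outer package.

No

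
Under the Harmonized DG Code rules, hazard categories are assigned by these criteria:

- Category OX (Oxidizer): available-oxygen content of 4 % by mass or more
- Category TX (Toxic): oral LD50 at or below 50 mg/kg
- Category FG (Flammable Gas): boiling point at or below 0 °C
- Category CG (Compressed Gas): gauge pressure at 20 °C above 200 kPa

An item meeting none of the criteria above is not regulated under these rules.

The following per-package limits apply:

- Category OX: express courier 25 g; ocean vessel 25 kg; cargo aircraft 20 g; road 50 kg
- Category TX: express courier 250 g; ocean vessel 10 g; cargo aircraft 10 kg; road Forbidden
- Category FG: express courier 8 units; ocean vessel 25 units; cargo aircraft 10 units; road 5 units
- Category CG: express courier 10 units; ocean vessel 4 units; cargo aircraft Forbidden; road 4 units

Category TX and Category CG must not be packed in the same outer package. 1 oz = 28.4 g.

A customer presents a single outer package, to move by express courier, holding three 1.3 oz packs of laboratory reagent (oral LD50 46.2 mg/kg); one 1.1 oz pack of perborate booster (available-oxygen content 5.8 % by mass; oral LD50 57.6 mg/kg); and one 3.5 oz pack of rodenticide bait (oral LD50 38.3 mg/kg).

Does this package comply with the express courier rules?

No

Oral LD50 46.2 mg/kg meets the Category TX criterion (Toxic), so the laboratory reagent is Category TX.
The perborate booster has available-oxygen content 5.8 % by mass, which is ≥ 4 % by mass, so it is Category OX (Oxidizer).
The rodenticide bait has oral LD50 38.3 mg/kg, which is ≤ 50 mg/kg, so it is Category TX (Toxic).
Total Category TX: (three 1.3 oz packs = 110.76 g) + (one 3.5 oz pack = 99.4 g) = 210.16 g.
210.16 g ≤ 250 g (express courier limit, Category TX) — within limit.
Category OX quantity: one 1.1 oz pack = 31.24 g.
31.24 g > 25 g (express courier limit, Category OX) — over the limit.
The segregation rule (Category TX with Category CG) does not apply to Category TX with Category OX.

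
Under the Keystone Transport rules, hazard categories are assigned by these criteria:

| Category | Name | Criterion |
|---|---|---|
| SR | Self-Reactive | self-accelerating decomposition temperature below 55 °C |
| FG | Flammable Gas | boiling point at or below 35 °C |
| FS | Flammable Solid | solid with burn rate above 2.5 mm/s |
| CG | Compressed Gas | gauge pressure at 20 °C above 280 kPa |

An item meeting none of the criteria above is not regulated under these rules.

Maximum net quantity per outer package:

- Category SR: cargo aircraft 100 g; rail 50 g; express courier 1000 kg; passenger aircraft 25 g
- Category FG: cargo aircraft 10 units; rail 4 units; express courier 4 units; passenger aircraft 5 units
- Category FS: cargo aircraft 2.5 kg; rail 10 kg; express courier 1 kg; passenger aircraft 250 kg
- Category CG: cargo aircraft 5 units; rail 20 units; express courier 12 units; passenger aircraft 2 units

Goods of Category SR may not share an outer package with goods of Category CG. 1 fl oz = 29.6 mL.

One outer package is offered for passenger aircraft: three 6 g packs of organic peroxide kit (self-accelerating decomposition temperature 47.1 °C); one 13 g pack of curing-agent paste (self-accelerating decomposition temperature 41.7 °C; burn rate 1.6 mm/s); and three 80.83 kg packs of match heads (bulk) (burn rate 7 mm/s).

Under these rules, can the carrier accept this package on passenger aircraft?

The organic peroxide kit has self-accelerating decomposition temperature 47.1 °C, which is < 55 °C, so it is Category SR (Self-Reactive).
With self-accelerating decomposition temperature 41.7 °C (< 55 °C), the curing-agent paste falls in Category SR.
The match heads (bulk) have burn rate 7 mm/s, which is > 2.5 mm/s, so they are Category FS (Flammable Solid).
Total Category SR: (three 6 g packs = 18 g) + 13 g = 31 g.
That exceeds the Category SR passenger aircraft limit of 25 g.
Category FS quantity: three 80.83 kg packs = 242.49 kg.
242.49 kg is within the passenger aircraft limit of 250 kg for Category FS.
The segregation rule (Category SR with Category CG) does not apply to Category SR with Category FS.

No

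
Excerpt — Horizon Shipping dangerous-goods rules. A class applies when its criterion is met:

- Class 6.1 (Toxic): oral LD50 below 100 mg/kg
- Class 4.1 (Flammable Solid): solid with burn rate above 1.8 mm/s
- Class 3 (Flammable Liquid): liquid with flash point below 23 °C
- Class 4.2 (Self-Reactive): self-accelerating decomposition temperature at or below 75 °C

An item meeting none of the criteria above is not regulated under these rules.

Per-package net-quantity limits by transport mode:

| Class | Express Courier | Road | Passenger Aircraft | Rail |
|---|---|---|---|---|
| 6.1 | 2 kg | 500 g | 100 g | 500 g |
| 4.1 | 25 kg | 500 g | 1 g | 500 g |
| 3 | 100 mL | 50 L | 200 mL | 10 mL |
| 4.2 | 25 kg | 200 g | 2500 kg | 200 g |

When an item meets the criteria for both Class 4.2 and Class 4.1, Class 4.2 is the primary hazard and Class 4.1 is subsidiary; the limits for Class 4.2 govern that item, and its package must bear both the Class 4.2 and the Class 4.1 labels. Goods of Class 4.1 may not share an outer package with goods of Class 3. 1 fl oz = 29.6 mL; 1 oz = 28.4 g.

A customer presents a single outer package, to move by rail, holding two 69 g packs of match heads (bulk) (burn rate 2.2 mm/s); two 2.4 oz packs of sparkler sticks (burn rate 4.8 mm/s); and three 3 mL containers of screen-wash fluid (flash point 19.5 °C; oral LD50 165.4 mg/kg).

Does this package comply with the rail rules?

No

The match heads (bulk) have burn rate 2.2 mm/s, which is > 1.8 mm/s, so they are Class 4.1 (Flammable Solid).
With burn rate 4.8 mm/s (> 1.8 mm/s), the sparkler sticks fall in Class 4.1.
The screen-wash fluid has flash point 19.5 °C, which is < 23 °C, so it is Class 3 (Flammable Liquid).
Class 4.1 net quantity: (two 69 g packs = 138 g) + (two 2.4 oz packs = 136.32 g) = 274.32 g.
274.32 g ≤ 500 g (rail limit, Class 4.1) — within limit.
Class 3 quantity: three 3 mL containers = 9 mL.
9 mL ≤ 10 mL (rail limit, Class 3) — within limit.
Class 4.1 and Class 3 may not share an outer package.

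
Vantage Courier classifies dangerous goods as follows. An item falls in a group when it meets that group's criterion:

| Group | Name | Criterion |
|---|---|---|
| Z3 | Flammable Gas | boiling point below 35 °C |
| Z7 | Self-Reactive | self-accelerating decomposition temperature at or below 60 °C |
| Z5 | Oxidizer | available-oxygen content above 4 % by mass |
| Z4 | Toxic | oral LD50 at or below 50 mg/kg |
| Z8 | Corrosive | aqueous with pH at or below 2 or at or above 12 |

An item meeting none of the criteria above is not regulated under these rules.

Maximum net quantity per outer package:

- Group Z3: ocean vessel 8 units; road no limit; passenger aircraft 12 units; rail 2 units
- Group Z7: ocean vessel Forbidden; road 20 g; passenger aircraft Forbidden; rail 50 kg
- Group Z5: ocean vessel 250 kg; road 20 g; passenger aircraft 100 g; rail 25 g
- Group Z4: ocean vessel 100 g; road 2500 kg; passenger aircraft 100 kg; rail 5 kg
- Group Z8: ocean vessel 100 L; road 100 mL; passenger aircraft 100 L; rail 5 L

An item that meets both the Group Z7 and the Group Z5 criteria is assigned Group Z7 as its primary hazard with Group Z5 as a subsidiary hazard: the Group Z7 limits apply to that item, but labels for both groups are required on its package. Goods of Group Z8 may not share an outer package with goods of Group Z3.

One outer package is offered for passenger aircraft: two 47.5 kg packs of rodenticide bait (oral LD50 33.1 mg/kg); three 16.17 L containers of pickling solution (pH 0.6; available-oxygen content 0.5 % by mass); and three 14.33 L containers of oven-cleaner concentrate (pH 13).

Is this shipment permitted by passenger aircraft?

Yes

The rodenticide bait has oral LD50 33.1 mg/kg, which is ≤ 50 mg/kg, so it is Group Z4 (Toxic).
The pickling solution has pH 0.6, which is ≤ 2, so it is Group Z8 (Corrosive).
With pH 13 (≥ 12), the oven-cleaner concentrate falls in Group Z8.
Group Z8 net quantity: (three 16.17 L containers = 48.51 L) + (three 14.33 L containers = 42.99 L) = 91.5 L.
91.5 L ≤ 100 L (passenger aircraft limit, Group Z8) — within limit.
Group Z4 quantity: two 47.5 kg packs = 95 kg.
95 kg is within the passenger aircraft limit of 100 kg for Group Z4.
The segregation rule (Group Z8 with Group Z3) does not apply to Group Z8 with Group Z4.
Every hazard group is within its passenger aircraft limit and no segregation rule is violated.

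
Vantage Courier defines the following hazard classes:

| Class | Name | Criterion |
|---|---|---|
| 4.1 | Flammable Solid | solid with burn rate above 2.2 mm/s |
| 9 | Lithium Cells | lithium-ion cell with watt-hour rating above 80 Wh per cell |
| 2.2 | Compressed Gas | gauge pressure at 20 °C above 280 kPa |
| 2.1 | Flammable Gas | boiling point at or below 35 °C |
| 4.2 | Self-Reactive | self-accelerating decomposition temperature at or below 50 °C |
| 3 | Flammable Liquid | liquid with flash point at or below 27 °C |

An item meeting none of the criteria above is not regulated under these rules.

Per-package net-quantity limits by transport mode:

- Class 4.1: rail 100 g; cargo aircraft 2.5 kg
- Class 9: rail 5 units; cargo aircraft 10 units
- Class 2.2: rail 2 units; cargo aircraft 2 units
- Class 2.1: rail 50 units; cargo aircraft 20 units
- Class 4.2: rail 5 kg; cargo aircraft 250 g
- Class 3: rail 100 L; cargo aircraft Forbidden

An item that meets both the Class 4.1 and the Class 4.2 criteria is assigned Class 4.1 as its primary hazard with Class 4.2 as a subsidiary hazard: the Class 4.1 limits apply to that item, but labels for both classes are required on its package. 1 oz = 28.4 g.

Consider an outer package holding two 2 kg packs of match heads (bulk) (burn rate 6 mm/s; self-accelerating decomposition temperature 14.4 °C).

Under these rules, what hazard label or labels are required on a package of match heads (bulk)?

Class 4.1 and 4.2

With burn rate 6 mm/s (> 2.2 mm/s), the match heads (bulk) fall in Class 4.1.
With self-accelerating decomposition temperature 14.4 °C (≤ 50 °C), the match heads (bulk) fall in Class 4.2.
By the precedence rule Class 4.1 is primary and Class 4.2 is subsidiary, and that rule requires both labels on the package.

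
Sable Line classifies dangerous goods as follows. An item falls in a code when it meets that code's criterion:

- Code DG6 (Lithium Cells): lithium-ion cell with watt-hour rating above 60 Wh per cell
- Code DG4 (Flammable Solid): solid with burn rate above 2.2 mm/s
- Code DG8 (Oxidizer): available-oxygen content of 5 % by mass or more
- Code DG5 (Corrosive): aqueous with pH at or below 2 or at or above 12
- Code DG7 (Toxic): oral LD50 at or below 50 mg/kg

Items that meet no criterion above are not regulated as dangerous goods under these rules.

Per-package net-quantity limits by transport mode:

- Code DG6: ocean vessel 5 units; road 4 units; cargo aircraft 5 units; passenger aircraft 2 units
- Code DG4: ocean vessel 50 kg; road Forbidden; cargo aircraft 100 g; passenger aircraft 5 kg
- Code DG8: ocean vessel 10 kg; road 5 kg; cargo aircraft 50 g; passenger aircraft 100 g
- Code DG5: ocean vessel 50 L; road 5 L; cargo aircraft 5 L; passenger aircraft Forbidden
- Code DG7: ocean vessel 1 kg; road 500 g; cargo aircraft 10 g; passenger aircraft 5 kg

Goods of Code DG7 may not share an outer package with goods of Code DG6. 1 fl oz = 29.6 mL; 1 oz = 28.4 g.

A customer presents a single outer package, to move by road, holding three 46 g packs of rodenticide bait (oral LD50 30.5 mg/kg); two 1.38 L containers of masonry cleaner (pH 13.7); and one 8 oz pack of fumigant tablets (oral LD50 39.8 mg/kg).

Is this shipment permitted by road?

Rodenticide bait: oral LD50 30.5 mg/kg ≤ 50 mg/kg → Code DG7 (Toxic).
The masonry cleaner has pH 13.7, which is ≥ 12, so it is Code DG5 (Corrosive).
Oral LD50 39.8 mg/kg meets the Code DG7 criterion (Toxic), so the fumigant tablets are Code DG7.
Code DG7 net quantity: (three 46 g packs = 138 g) + (one 8 oz pack = 227.2 g) = 365.2 g.
365.2 g ≤ 500 g (road limit, Code DG7) — within limit.
Code DG5 quantity: two 1.38 L containers = 2.76 L.
2.76 L ≤ 5 L (road limit, Code DG5) — within limit.
The segregation rule (Code DG7 with Code DG6) does not apply to Code DG7 with Code DG5.
Every hazard code is within its road limit and no segregation rule is violated.

Yes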